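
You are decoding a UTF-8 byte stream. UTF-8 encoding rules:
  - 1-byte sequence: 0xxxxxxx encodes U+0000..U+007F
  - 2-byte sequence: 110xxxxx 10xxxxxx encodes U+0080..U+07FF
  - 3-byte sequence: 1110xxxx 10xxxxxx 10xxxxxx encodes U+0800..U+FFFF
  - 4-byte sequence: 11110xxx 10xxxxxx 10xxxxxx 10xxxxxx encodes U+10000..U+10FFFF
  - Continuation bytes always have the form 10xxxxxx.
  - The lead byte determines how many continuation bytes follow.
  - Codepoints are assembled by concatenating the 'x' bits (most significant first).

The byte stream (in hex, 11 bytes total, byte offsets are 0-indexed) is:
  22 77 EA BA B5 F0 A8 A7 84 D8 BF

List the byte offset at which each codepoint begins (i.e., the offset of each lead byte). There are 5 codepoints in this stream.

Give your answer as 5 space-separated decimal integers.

Byte[0]=22: 1-byte ASCII. cp=U+0022
Byte[1]=77: 1-byte ASCII. cp=U+0077
Byte[2]=EA: 3-byte lead, need 2 cont bytes. acc=0xA
Byte[3]=BA: continuation. acc=(acc<<6)|0x3A=0x2BA
Byte[4]=B5: continuation. acc=(acc<<6)|0x35=0xAEB5
Completed: cp=U+AEB5 (starts at byte 2)
Byte[5]=F0: 4-byte lead, need 3 cont bytes. acc=0x0
Byte[6]=A8: continuation. acc=(acc<<6)|0x28=0x28
Byte[7]=A7: continuation. acc=(acc<<6)|0x27=0xA27
Byte[8]=84: continuation. acc=(acc<<6)|0x04=0x289C4
Completed: cp=U+289C4 (starts at byte 5)
Byte[9]=D8: 2-byte lead, need 1 cont bytes. acc=0x18
Byte[10]=BF: continuation. acc=(acc<<6)|0x3F=0x63F
Completed: cp=U+063F (starts at byte 9)

Answer: 0 1 2 5 9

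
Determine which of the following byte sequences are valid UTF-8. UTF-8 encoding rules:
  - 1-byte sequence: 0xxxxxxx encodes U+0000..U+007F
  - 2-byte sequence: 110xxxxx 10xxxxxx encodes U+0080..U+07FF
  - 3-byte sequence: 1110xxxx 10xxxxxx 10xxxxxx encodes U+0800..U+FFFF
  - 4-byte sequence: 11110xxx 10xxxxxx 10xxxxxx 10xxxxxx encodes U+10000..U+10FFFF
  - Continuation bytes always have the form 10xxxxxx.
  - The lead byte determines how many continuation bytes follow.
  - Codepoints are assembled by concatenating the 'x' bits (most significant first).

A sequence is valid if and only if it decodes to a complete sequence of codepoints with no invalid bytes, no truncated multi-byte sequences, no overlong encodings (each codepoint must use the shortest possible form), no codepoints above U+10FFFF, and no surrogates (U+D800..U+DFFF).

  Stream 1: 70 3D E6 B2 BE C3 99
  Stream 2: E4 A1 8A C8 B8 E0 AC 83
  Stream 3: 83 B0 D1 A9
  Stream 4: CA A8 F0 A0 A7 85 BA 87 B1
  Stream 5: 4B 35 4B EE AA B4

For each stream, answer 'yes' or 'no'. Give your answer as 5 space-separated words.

Answer: yes yes no no yes

Derivation:
Stream 1: decodes cleanly. VALID
Stream 2: decodes cleanly. VALID
Stream 3: error at byte offset 0. INVALID
Stream 4: error at byte offset 6. INVALID
Stream 5: decodes cleanly. VALID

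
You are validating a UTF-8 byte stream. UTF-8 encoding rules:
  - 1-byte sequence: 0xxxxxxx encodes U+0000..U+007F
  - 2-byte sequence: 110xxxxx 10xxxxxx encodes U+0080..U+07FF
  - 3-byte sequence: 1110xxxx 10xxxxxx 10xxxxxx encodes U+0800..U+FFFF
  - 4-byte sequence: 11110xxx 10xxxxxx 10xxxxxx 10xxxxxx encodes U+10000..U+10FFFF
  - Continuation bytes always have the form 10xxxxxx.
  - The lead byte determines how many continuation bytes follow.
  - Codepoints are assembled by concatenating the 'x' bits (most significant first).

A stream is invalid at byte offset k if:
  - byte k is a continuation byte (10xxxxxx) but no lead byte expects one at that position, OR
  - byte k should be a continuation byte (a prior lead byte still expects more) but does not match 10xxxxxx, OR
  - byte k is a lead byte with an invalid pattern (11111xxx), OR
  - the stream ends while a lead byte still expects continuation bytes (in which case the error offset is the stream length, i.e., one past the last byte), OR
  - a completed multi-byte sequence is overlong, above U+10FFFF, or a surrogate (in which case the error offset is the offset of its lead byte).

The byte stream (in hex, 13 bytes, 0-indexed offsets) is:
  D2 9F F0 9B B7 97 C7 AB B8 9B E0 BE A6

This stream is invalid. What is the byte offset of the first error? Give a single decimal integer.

Byte[0]=D2: 2-byte lead, need 1 cont bytes. acc=0x12
Byte[1]=9F: continuation. acc=(acc<<6)|0x1F=0x49F
Completed: cp=U+049F (starts at byte 0)
Byte[2]=F0: 4-byte lead, need 3 cont bytes. acc=0x0
Byte[3]=9B: continuation. acc=(acc<<6)|0x1B=0x1B
Byte[4]=B7: continuation. acc=(acc<<6)|0x37=0x6F7
Byte[5]=97: continuation. acc=(acc<<6)|0x17=0x1BDD7
Completed: cp=U+1BDD7 (starts at byte 2)
Byte[6]=C7: 2-byte lead, need 1 cont bytes. acc=0x7
Byte[7]=AB: continuation. acc=(acc<<6)|0x2B=0x1EB
Completed: cp=U+01EB (starts at byte 6)
Byte[8]=B8: INVALID lead byte (not 0xxx/110x/1110/11110)

Answer: 8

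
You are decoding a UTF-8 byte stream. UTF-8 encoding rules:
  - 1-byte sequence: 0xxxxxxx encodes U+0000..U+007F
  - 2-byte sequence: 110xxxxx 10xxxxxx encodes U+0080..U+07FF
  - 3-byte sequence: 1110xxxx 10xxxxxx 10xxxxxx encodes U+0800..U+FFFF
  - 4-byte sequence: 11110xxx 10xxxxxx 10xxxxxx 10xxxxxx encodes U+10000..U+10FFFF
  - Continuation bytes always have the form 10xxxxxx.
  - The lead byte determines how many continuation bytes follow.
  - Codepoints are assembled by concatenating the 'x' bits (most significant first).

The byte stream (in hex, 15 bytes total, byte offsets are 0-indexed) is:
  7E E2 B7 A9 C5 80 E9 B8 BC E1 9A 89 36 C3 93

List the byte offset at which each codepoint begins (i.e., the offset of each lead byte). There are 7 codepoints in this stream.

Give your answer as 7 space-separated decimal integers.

Byte[0]=7E: 1-byte ASCII. cp=U+007E
Byte[1]=E2: 3-byte lead, need 2 cont bytes. acc=0x2
Byte[2]=B7: continuation. acc=(acc<<6)|0x37=0xB7
Byte[3]=A9: continuation. acc=(acc<<6)|0x29=0x2DE9
Completed: cp=U+2DE9 (starts at byte 1)
Byte[4]=C5: 2-byte lead, need 1 cont bytes. acc=0x5
Byte[5]=80: continuation. acc=(acc<<6)|0x00=0x140
Completed: cp=U+0140 (starts at byte 4)
Byte[6]=E9: 3-byte lead, need 2 cont bytes. acc=0x9
Byte[7]=B8: continuation. acc=(acc<<6)|0x38=0x278
Byte[8]=BC: continuation. acc=(acc<<6)|0x3C=0x9E3C
Completed: cp=U+9E3C (starts at byte 6)
Byte[9]=E1: 3-byte lead, need 2 cont bytes. acc=0x1
Byte[10]=9A: continuation. acc=(acc<<6)|0x1A=0x5A
Byte[11]=89: continuation. acc=(acc<<6)|0x09=0x1689
Completed: cp=U+1689 (starts at byte 9)
Byte[12]=36: 1-byte ASCII. cp=U+0036
Byte[13]=C3: 2-byte lead, need 1 cont bytes. acc=0x3
Byte[14]=93: continuation. acc=(acc<<6)|0x13=0xD3
Completed: cp=U+00D3 (starts at byte 13)

Answer: 0 1 4 6 9 12 13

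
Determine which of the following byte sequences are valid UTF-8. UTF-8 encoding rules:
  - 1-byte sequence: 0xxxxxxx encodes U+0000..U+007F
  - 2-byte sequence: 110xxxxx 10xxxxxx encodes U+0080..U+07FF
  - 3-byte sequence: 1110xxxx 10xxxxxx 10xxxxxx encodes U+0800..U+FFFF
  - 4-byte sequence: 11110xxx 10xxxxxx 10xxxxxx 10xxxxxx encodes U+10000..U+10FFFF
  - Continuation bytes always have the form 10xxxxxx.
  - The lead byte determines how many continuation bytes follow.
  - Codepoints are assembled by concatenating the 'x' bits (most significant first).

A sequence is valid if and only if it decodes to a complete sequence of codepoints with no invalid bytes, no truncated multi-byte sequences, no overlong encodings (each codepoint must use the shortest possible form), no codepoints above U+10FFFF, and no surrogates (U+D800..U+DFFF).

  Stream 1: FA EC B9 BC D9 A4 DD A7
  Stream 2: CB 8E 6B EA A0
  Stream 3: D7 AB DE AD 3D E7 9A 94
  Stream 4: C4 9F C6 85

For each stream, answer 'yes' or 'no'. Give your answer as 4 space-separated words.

Stream 1: error at byte offset 0. INVALID
Stream 2: error at byte offset 5. INVALID
Stream 3: decodes cleanly. VALID
Stream 4: decodes cleanly. VALID

Answer: no no yes yes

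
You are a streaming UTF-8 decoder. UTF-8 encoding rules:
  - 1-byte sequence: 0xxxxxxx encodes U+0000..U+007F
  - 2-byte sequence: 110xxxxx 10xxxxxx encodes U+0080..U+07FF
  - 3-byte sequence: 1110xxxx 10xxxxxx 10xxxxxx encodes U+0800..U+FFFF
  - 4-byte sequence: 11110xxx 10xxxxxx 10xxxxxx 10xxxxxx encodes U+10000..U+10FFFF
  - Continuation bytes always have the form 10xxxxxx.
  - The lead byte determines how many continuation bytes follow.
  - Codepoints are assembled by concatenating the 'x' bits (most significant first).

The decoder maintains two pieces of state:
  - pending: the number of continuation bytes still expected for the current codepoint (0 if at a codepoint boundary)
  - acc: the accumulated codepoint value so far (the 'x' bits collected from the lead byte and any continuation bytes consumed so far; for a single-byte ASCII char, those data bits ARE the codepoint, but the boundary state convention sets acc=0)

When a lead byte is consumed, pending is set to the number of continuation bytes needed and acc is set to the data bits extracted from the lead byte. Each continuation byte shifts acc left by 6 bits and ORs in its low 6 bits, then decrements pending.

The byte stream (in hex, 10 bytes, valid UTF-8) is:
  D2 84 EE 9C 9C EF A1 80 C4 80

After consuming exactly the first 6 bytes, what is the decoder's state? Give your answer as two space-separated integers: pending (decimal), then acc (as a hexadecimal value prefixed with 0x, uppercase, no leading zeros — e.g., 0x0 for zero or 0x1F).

Answer: 2 0xF

Derivation:
Byte[0]=D2: 2-byte lead. pending=1, acc=0x12
Byte[1]=84: continuation. acc=(acc<<6)|0x04=0x484, pending=0
Byte[2]=EE: 3-byte lead. pending=2, acc=0xE
Byte[3]=9C: continuation. acc=(acc<<6)|0x1C=0x39C, pending=1
Byte[4]=9C: continuation. acc=(acc<<6)|0x1C=0xE71C, pending=0
Byte[5]=EF: 3-byte lead. pending=2, acc=0xF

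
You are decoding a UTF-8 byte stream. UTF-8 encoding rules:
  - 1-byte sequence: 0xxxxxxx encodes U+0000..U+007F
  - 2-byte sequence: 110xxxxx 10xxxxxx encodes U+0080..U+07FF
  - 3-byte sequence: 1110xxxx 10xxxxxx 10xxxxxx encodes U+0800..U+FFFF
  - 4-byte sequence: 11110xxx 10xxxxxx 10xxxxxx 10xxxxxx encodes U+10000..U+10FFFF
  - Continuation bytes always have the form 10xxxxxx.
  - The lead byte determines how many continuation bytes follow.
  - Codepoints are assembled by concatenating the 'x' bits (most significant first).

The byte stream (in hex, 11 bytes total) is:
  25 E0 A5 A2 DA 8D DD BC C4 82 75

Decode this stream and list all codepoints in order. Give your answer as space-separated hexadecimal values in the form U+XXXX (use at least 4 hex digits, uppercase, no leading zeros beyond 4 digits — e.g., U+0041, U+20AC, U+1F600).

Answer: U+0025 U+0962 U+068D U+077C U+0102 U+0075

Derivation:
Byte[0]=25: 1-byte ASCII. cp=U+0025
Byte[1]=E0: 3-byte lead, need 2 cont bytes. acc=0x0
Byte[2]=A5: continuation. acc=(acc<<6)|0x25=0x25
Byte[3]=A2: continuation. acc=(acc<<6)|0x22=0x962
Completed: cp=U+0962 (starts at byte 1)
Byte[4]=DA: 2-byte lead, need 1 cont bytes. acc=0x1A
Byte[5]=8D: continuation. acc=(acc<<6)|0x0D=0x68D
Completed: cp=U+068D (starts at byte 4)
Byte[6]=DD: 2-byte lead, need 1 cont bytes. acc=0x1D
Byte[7]=BC: continuation. acc=(acc<<6)|0x3C=0x77C
Completed: cp=U+077C (starts at byte 6)
Byte[8]=C4: 2-byte lead, need 1 cont bytes. acc=0x4
Byte[9]=82: continuation. acc=(acc<<6)|0x02=0x102
Completed: cp=U+0102 (starts at byte 8)
Byte[10]=75: 1-byte ASCII. cp=U+0075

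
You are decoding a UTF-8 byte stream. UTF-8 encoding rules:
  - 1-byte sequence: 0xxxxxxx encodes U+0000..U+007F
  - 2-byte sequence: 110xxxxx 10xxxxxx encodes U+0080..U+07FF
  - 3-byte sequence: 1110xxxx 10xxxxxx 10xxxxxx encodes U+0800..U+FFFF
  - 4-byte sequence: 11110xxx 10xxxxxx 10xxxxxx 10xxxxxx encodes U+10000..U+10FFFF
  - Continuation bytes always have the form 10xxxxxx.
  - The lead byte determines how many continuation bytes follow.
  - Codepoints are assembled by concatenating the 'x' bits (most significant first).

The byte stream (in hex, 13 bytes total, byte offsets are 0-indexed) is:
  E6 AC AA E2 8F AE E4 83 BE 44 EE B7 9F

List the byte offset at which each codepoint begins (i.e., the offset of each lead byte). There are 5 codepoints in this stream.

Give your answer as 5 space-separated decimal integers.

Byte[0]=E6: 3-byte lead, need 2 cont bytes. acc=0x6
Byte[1]=AC: continuation. acc=(acc<<6)|0x2C=0x1AC
Byte[2]=AA: continuation. acc=(acc<<6)|0x2A=0x6B2A
Completed: cp=U+6B2A (starts at byte 0)
Byte[3]=E2: 3-byte lead, need 2 cont bytes. acc=0x2
Byte[4]=8F: continuation. acc=(acc<<6)|0x0F=0x8F
Byte[5]=AE: continuation. acc=(acc<<6)|0x2E=0x23EE
Completed: cp=U+23EE (starts at byte 3)
Byte[6]=E4: 3-byte lead, need 2 cont bytes. acc=0x4
Byte[7]=83: continuation. acc=(acc<<6)|0x03=0x103
Byte[8]=BE: continuation. acc=(acc<<6)|0x3E=0x40FE
Completed: cp=U+40FE (starts at byte 6)
Byte[9]=44: 1-byte ASCII. cp=U+0044
Byte[10]=EE: 3-byte lead, need 2 cont bytes. acc=0xE
Byte[11]=B7: continuation. acc=(acc<<6)|0x37=0x3B7
Byte[12]=9F: continuation. acc=(acc<<6)|0x1F=0xEDDF
Completed: cp=U+EDDF (starts at byte 10)

Answer: 0 3 6 9 10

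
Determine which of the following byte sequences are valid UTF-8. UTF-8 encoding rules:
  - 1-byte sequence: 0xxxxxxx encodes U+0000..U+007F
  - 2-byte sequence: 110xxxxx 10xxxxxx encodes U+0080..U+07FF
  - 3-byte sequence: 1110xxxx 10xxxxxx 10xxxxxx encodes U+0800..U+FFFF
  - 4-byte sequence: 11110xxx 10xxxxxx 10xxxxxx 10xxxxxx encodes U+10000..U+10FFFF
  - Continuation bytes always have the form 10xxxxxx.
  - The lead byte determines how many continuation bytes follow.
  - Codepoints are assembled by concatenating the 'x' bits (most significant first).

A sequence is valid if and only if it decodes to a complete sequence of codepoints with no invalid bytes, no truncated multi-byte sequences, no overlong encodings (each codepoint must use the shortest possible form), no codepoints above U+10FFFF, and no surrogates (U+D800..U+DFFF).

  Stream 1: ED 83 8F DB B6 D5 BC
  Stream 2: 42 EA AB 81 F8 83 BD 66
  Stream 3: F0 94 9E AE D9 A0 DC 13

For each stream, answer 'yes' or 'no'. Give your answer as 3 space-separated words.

Stream 1: decodes cleanly. VALID
Stream 2: error at byte offset 4. INVALID
Stream 3: error at byte offset 7. INVALID

Answer: yes no no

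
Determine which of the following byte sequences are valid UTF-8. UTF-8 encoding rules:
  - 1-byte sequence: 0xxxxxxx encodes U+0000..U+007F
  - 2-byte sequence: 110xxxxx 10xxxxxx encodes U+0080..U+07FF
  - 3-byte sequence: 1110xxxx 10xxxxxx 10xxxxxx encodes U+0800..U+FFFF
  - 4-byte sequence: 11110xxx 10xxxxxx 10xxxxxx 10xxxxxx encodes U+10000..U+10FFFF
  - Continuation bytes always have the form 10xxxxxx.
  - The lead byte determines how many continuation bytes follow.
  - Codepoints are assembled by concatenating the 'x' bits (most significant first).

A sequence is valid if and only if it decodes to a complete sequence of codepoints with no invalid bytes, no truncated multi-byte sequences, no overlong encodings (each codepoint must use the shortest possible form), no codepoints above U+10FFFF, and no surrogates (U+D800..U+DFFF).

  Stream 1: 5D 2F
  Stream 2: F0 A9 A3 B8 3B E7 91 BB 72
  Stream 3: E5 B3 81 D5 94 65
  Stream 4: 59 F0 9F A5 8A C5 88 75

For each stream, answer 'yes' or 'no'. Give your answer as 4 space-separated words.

Answer: yes yes yes yes

Derivation:
Stream 1: decodes cleanly. VALID
Stream 2: decodes cleanly. VALID
Stream 3: decodes cleanly. VALID
Stream 4: decodes cleanly. VALID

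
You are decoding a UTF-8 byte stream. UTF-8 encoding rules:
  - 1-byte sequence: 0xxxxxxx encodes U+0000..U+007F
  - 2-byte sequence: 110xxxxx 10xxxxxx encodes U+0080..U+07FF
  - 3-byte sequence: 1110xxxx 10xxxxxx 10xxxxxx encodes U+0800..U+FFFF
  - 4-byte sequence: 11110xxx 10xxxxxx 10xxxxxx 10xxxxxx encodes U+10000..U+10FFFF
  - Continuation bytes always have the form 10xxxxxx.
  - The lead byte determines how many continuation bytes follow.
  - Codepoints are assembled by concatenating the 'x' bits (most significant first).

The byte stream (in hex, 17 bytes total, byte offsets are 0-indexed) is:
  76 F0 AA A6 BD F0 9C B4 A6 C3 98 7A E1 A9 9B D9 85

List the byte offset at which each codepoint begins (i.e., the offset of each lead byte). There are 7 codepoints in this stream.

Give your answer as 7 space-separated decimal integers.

Byte[0]=76: 1-byte ASCII. cp=U+0076
Byte[1]=F0: 4-byte lead, need 3 cont bytes. acc=0x0
Byte[2]=AA: continuation. acc=(acc<<6)|0x2A=0x2A
Byte[3]=A6: continuation. acc=(acc<<6)|0x26=0xAA6
Byte[4]=BD: continuation. acc=(acc<<6)|0x3D=0x2A9BD
Completed: cp=U+2A9BD (starts at byte 1)
Byte[5]=F0: 4-byte lead, need 3 cont bytes. acc=0x0
Byte[6]=9C: continuation. acc=(acc<<6)|0x1C=0x1C
Byte[7]=B4: continuation. acc=(acc<<6)|0x34=0x734
Byte[8]=A6: continuation. acc=(acc<<6)|0x26=0x1CD26
Completed: cp=U+1CD26 (starts at byte 5)
Byte[9]=C3: 2-byte lead, need 1 cont bytes. acc=0x3
Byte[10]=98: continuation. acc=(acc<<6)|0x18=0xD8
Completed: cp=U+00D8 (starts at byte 9)
Byte[11]=7A: 1-byte ASCII. cp=U+007A
Byte[12]=E1: 3-byte lead, need 2 cont bytes. acc=0x1
Byte[13]=A9: continuation. acc=(acc<<6)|0x29=0x69
Byte[14]=9B: continuation. acc=(acc<<6)|0x1B=0x1A5B
Completed: cp=U+1A5B (starts at byte 12)
Byte[15]=D9: 2-byte lead, need 1 cont bytes. acc=0x19
Byte[16]=85: continuation. acc=(acc<<6)|0x05=0x645
Completed: cp=U+0645 (starts at byte 15)

Answer: 0 1 5 9 11 12 15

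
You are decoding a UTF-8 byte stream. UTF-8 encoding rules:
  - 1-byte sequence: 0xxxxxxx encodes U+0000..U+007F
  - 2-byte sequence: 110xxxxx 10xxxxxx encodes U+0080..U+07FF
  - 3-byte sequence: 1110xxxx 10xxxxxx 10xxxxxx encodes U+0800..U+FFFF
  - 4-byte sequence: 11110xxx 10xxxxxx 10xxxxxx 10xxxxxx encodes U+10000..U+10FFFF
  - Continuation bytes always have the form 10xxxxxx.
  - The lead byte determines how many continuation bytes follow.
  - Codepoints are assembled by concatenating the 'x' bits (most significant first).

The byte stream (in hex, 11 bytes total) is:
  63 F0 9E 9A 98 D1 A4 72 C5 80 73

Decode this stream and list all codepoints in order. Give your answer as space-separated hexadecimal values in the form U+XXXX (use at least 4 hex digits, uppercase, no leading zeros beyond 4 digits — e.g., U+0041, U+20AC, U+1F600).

Answer: U+0063 U+1E698 U+0464 U+0072 U+0140 U+0073

Derivation:
Byte[0]=63: 1-byte ASCII. cp=U+0063
Byte[1]=F0: 4-byte lead, need 3 cont bytes. acc=0x0
Byte[2]=9E: continuation. acc=(acc<<6)|0x1E=0x1E
Byte[3]=9A: continuation. acc=(acc<<6)|0x1A=0x79A
Byte[4]=98: continuation. acc=(acc<<6)|0x18=0x1E698
Completed: cp=U+1E698 (starts at byte 1)
Byte[5]=D1: 2-byte lead, need 1 cont bytes. acc=0x11
Byte[6]=A4: continuation. acc=(acc<<6)|0x24=0x464
Completed: cp=U+0464 (starts at byte 5)
Byte[7]=72: 1-byte ASCII. cp=U+0072
Byte[8]=C5: 2-byte lead, need 1 cont bytes. acc=0x5
Byte[9]=80: continuation. acc=(acc<<6)|0x00=0x140
Completed: cp=U+0140 (starts at byte 8)
Byte[10]=73: 1-byte ASCII. cp=U+0073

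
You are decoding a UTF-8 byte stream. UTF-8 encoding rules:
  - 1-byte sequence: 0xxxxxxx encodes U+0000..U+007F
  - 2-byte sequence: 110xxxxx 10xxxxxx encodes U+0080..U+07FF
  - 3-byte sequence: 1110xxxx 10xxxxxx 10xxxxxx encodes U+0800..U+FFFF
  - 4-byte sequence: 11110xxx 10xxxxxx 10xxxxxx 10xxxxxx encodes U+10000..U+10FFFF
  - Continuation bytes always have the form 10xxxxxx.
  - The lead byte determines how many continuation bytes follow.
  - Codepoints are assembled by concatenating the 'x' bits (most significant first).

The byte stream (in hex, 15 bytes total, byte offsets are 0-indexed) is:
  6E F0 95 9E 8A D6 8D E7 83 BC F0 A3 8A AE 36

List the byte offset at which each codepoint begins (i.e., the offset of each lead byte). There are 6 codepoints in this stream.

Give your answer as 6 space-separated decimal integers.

Answer: 0 1 5 7 10 14

Derivation:
Byte[0]=6E: 1-byte ASCII. cp=U+006E
Byte[1]=F0: 4-byte lead, need 3 cont bytes. acc=0x0
Byte[2]=95: continuation. acc=(acc<<6)|0x15=0x15
Byte[3]=9E: continuation. acc=(acc<<6)|0x1E=0x55E
Byte[4]=8A: continuation. acc=(acc<<6)|0x0A=0x1578A
Completed: cp=U+1578A (starts at byte 1)
Byte[5]=D6: 2-byte lead, need 1 cont bytes. acc=0x16
Byte[6]=8D: continuation. acc=(acc<<6)|0x0D=0x58D
Completed: cp=U+058D (starts at byte 5)
Byte[7]=E7: 3-byte lead, need 2 cont bytes. acc=0x7
Byte[8]=83: continuation. acc=(acc<<6)|0x03=0x1C3
Byte[9]=BC: continuation. acc=(acc<<6)|0x3C=0x70FC
Completed: cp=U+70FC (starts at byte 7)
Byte[10]=F0: 4-byte lead, need 3 cont bytes. acc=0x0
Byte[11]=A3: continuation. acc=(acc<<6)|0x23=0x23
Byte[12]=8A: continuation. acc=(acc<<6)|0x0A=0x8CA
Byte[13]=AE: continuation. acc=(acc<<6)|0x2E=0x232AE
Completed: cp=U+232AE (starts at byte 10)
Byte[14]=36: 1-byte ASCII. cp=U+0036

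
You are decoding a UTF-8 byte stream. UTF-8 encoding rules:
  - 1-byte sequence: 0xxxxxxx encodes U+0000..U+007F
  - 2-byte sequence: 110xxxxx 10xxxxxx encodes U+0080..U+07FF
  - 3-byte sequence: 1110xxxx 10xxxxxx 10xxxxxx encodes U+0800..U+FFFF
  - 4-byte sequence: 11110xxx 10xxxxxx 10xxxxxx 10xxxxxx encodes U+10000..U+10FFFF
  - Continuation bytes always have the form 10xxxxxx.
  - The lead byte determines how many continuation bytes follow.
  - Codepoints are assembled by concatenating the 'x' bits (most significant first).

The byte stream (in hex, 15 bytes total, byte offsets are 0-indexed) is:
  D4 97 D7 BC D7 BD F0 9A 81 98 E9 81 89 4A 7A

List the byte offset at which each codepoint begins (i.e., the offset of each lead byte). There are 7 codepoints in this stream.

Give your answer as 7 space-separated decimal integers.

Byte[0]=D4: 2-byte lead, need 1 cont bytes. acc=0x14
Byte[1]=97: continuation. acc=(acc<<6)|0x17=0x517
Completed: cp=U+0517 (starts at byte 0)
Byte[2]=D7: 2-byte lead, need 1 cont bytes. acc=0x17
Byte[3]=BC: continuation. acc=(acc<<6)|0x3C=0x5FC
Completed: cp=U+05FC (starts at byte 2)
Byte[4]=D7: 2-byte lead, need 1 cont bytes. acc=0x17
Byte[5]=BD: continuation. acc=(acc<<6)|0x3D=0x5FD
Completed: cp=U+05FD (starts at byte 4)
Byte[6]=F0: 4-byte lead, need 3 cont bytes. acc=0x0
Byte[7]=9A: continuation. acc=(acc<<6)|0x1A=0x1A
Byte[8]=81: continuation. acc=(acc<<6)|0x01=0x681
Byte[9]=98: continuation. acc=(acc<<6)|0x18=0x1A058
Completed: cp=U+1A058 (starts at byte 6)
Byte[10]=E9: 3-byte lead, need 2 cont bytes. acc=0x9
Byte[11]=81: continuation. acc=(acc<<6)|0x01=0x241
Byte[12]=89: continuation. acc=(acc<<6)|0x09=0x9049
Completed: cp=U+9049 (starts at byte 10)
Byte[13]=4A: 1-byte ASCII. cp=U+004A
Byte[14]=7A: 1-byte ASCII. cp=U+007A

Answer: 0 2 4 6 10 13 14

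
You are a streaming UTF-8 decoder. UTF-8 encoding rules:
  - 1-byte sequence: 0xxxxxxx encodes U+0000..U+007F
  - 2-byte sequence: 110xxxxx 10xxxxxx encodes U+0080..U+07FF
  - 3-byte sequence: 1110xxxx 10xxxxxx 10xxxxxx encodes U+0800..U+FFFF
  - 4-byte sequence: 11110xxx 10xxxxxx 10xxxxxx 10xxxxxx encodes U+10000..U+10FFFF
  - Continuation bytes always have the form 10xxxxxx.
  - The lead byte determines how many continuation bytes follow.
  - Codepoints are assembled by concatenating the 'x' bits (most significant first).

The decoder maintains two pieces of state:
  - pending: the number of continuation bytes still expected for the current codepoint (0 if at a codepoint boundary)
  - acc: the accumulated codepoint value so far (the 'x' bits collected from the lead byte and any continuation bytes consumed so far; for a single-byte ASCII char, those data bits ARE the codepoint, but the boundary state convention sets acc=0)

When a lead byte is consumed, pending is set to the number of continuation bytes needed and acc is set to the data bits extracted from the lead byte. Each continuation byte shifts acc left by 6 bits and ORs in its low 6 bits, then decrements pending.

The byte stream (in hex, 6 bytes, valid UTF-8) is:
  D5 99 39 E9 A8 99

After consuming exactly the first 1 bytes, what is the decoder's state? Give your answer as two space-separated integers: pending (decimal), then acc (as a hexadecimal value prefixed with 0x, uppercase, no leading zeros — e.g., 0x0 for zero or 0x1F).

Byte[0]=D5: 2-byte lead. pending=1, acc=0x15

Answer: 1 0x15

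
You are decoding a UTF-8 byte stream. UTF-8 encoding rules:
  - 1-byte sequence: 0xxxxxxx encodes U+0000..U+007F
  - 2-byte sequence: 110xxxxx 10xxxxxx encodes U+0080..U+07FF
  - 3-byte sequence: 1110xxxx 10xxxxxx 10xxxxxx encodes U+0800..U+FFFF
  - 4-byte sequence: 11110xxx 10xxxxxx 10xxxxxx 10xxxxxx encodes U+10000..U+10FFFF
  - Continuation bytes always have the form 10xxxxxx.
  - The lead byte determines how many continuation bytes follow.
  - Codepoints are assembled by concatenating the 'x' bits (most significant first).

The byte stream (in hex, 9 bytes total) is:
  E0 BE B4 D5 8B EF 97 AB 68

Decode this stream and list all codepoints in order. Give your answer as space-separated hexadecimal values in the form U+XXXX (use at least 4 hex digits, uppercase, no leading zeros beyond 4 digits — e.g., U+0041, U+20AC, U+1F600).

Byte[0]=E0: 3-byte lead, need 2 cont bytes. acc=0x0
Byte[1]=BE: continuation. acc=(acc<<6)|0x3E=0x3E
Byte[2]=B4: continuation. acc=(acc<<6)|0x34=0xFB4
Completed: cp=U+0FB4 (starts at byte 0)
Byte[3]=D5: 2-byte lead, need 1 cont bytes. acc=0x15
Byte[4]=8B: continuation. acc=(acc<<6)|0x0B=0x54B
Completed: cp=U+054B (starts at byte 3)
Byte[5]=EF: 3-byte lead, need 2 cont bytes. acc=0xF
Byte[6]=97: continuation. acc=(acc<<6)|0x17=0x3D7
Byte[7]=AB: continuation. acc=(acc<<6)|0x2B=0xF5EB
Completed: cp=U+F5EB (starts at byte 5)
Byte[8]=68: 1-byte ASCII. cp=U+0068

Answer: U+0FB4 U+054B U+F5EB U+0068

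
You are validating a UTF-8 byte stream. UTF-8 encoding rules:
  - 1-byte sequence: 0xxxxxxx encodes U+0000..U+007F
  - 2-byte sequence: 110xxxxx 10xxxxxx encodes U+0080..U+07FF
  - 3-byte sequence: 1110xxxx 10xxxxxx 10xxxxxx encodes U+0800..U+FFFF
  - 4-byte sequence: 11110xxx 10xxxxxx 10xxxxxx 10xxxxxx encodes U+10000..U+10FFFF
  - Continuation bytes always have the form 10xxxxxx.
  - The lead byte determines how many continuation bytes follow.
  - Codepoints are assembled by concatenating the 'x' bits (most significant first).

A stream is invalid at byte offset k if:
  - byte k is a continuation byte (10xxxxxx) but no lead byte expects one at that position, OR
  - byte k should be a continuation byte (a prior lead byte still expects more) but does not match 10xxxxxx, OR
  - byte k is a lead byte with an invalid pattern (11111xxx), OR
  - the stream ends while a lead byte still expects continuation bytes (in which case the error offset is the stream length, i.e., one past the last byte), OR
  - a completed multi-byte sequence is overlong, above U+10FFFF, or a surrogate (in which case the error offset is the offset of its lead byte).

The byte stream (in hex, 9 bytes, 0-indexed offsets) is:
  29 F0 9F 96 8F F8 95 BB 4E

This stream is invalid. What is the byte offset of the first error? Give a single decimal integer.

Answer: 5

Derivation:
Byte[0]=29: 1-byte ASCII. cp=U+0029
Byte[1]=F0: 4-byte lead, need 3 cont bytes. acc=0x0
Byte[2]=9F: continuation. acc=(acc<<6)|0x1F=0x1F
Byte[3]=96: continuation. acc=(acc<<6)|0x16=0x7D6
Byte[4]=8F: continuation. acc=(acc<<6)|0x0F=0x1F58F
Completed: cp=U+1F58F (starts at byte 1)
Byte[5]=F8: INVALID lead byte (not 0xxx/110x/1110/11110)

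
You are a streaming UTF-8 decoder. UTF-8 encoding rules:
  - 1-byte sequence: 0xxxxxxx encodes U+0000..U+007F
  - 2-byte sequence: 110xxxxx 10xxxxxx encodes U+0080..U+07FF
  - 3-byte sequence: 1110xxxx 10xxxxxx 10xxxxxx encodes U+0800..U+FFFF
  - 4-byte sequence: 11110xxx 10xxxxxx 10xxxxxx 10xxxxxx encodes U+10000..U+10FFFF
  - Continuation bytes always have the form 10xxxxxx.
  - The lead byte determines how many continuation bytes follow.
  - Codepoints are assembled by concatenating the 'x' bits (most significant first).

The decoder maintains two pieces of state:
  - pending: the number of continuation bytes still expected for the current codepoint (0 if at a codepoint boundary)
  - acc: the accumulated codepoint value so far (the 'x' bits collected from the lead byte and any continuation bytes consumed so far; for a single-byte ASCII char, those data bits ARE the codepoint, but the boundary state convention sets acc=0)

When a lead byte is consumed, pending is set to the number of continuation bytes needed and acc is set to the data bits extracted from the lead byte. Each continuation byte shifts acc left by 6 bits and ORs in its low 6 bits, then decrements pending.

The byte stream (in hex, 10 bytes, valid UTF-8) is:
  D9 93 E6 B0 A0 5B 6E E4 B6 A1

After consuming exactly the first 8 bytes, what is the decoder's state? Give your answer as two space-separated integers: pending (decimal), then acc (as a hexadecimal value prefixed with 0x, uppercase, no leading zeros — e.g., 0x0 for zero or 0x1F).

Answer: 2 0x4

Derivation:
Byte[0]=D9: 2-byte lead. pending=1, acc=0x19
Byte[1]=93: continuation. acc=(acc<<6)|0x13=0x653, pending=0
Byte[2]=E6: 3-byte lead. pending=2, acc=0x6
Byte[3]=B0: continuation. acc=(acc<<6)|0x30=0x1B0, pending=1
Byte[4]=A0: continuation. acc=(acc<<6)|0x20=0x6C20, pending=0
Byte[5]=5B: 1-byte. pending=0, acc=0x0
Byte[6]=6E: 1-byte. pending=0, acc=0x0
Byte[7]=E4: 3-byte lead. pending=2, acc=0x4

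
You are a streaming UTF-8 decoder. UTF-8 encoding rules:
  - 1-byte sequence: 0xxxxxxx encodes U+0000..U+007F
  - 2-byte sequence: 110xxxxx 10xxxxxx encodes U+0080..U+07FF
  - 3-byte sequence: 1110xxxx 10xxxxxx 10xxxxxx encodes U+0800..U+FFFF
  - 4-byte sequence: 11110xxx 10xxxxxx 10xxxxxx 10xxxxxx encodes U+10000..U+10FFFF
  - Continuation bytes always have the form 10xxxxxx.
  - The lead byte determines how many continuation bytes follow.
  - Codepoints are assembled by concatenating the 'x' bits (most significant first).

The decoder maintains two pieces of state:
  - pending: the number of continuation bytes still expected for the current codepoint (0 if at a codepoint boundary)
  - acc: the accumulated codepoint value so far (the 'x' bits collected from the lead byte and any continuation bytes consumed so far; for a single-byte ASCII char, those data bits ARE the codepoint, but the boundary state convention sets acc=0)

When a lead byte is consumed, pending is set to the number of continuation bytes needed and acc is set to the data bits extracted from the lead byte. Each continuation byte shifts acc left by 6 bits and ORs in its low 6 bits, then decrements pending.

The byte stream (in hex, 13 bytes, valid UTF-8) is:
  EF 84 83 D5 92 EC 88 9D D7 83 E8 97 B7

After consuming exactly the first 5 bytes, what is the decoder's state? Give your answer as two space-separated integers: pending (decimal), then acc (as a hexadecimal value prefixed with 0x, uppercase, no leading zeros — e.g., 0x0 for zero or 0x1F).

Answer: 0 0x552

Derivation:
Byte[0]=EF: 3-byte lead. pending=2, acc=0xF
Byte[1]=84: continuation. acc=(acc<<6)|0x04=0x3C4, pending=1
Byte[2]=83: continuation. acc=(acc<<6)|0x03=0xF103, pending=0
Byte[3]=D5: 2-byte lead. pending=1, acc=0x15
Byte[4]=92: continuation. acc=(acc<<6)|0x12=0x552, pending=0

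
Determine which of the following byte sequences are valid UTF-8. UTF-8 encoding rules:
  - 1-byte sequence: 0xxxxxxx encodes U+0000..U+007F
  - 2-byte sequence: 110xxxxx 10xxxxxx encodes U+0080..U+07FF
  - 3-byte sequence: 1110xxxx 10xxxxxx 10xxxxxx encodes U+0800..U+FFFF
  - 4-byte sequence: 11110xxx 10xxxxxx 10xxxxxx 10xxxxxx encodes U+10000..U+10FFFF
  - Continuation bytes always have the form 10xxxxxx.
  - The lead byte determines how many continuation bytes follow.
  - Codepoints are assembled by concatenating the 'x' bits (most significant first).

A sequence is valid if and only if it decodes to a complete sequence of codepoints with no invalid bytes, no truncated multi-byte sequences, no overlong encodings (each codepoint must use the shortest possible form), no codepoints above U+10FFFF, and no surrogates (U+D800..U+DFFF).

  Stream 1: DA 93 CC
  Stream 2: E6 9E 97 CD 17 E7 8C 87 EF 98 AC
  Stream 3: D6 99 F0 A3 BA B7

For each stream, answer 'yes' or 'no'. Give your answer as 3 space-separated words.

Answer: no no yes

Derivation:
Stream 1: error at byte offset 3. INVALID
Stream 2: error at byte offset 4. INVALID
Stream 3: decodes cleanly. VALID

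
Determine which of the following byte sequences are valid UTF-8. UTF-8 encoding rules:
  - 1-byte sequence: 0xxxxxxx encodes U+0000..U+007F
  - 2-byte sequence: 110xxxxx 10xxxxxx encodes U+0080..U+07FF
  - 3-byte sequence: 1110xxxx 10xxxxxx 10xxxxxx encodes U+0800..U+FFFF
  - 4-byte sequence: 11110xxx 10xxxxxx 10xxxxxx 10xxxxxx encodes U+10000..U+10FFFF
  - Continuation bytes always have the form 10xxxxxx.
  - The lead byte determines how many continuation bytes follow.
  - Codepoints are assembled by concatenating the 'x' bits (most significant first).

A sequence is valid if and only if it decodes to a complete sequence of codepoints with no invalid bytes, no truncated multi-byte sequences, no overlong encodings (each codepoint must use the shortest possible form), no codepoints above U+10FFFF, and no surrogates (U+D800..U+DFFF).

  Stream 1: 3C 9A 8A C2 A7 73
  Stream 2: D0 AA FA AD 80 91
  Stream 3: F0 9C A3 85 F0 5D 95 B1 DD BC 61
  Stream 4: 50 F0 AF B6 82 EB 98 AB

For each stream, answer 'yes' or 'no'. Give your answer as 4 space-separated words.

Answer: no no no yes

Derivation:
Stream 1: error at byte offset 1. INVALID
Stream 2: error at byte offset 2. INVALID
Stream 3: error at byte offset 5. INVALID
Stream 4: decodes cleanly. VALID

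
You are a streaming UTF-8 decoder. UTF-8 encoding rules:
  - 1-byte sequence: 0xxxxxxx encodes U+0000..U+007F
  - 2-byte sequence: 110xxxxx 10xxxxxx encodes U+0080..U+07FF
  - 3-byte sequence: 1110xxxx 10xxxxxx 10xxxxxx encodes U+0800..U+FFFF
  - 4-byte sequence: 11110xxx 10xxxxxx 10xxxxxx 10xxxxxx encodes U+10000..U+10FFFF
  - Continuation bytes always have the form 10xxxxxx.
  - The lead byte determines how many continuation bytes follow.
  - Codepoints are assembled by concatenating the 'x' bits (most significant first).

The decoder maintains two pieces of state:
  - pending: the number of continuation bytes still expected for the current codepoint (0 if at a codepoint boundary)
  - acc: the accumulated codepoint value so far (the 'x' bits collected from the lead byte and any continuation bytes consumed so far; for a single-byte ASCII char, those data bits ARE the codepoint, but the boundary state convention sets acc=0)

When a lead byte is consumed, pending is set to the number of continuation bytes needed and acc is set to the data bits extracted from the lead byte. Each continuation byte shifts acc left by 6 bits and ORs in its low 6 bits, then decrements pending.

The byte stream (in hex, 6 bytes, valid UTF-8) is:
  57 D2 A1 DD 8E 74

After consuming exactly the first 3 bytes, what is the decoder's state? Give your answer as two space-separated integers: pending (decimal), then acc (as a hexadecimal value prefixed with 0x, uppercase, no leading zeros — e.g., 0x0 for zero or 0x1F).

Byte[0]=57: 1-byte. pending=0, acc=0x0
Byte[1]=D2: 2-byte lead. pending=1, acc=0x12
Byte[2]=A1: continuation. acc=(acc<<6)|0x21=0x4A1, pending=0

Answer: 0 0x4A1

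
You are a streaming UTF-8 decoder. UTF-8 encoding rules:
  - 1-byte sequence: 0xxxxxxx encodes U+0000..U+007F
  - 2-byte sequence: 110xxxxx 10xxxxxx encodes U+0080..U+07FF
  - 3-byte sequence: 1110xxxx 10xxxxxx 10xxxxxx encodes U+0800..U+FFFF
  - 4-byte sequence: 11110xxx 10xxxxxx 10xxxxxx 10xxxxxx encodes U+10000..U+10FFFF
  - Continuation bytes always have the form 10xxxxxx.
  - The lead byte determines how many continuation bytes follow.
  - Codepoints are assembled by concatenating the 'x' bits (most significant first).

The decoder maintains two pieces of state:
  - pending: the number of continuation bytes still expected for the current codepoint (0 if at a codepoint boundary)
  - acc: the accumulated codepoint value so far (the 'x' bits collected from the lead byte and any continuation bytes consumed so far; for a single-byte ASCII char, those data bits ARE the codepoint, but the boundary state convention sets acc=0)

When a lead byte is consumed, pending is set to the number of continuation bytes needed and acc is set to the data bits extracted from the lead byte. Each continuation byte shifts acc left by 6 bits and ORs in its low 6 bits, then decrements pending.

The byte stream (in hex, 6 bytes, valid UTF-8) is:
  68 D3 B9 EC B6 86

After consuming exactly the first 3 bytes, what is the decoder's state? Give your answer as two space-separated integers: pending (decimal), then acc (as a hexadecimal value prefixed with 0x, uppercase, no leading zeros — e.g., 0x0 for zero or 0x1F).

Byte[0]=68: 1-byte. pending=0, acc=0x0
Byte[1]=D3: 2-byte lead. pending=1, acc=0x13
Byte[2]=B9: continuation. acc=(acc<<6)|0x39=0x4F9, pending=0

Answer: 0 0x4F9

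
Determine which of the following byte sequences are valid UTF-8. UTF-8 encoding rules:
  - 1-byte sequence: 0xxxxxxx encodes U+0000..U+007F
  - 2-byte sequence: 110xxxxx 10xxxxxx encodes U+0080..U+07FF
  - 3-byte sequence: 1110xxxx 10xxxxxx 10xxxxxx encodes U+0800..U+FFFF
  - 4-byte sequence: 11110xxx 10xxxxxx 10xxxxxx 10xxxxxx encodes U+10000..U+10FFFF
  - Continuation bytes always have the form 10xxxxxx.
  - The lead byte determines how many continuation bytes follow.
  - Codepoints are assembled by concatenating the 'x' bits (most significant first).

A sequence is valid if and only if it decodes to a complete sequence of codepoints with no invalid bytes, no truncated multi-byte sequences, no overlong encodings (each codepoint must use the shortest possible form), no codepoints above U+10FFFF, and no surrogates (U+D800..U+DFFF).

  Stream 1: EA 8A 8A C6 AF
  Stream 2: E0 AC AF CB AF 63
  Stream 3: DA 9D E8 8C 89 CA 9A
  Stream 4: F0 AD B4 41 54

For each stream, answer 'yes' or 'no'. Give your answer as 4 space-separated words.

Stream 1: decodes cleanly. VALID
Stream 2: decodes cleanly. VALID
Stream 3: decodes cleanly. VALID
Stream 4: error at byte offset 3. INVALID

Answer: yes yes yes no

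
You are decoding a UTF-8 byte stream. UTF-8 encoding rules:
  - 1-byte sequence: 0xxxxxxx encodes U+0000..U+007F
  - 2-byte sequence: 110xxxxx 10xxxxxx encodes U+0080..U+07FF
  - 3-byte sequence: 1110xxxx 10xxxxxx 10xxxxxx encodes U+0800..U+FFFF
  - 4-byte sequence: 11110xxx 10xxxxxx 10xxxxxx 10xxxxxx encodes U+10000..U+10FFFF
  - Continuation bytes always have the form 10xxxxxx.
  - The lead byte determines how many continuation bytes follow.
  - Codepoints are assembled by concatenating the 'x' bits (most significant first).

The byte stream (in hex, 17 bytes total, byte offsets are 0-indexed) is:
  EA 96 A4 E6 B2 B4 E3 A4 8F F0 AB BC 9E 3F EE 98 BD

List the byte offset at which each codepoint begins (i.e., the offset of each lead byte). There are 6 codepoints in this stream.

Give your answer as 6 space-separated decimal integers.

Answer: 0 3 6 9 13 14

Derivation:
Byte[0]=EA: 3-byte lead, need 2 cont bytes. acc=0xA
Byte[1]=96: continuation. acc=(acc<<6)|0x16=0x296
Byte[2]=A4: continuation. acc=(acc<<6)|0x24=0xA5A4
Completed: cp=U+A5A4 (starts at byte 0)
Byte[3]=E6: 3-byte lead, need 2 cont bytes. acc=0x6
Byte[4]=B2: continuation. acc=(acc<<6)|0x32=0x1B2
Byte[5]=B4: continuation. acc=(acc<<6)|0x34=0x6CB4
Completed: cp=U+6CB4 (starts at byte 3)
Byte[6]=E3: 3-byte lead, need 2 cont bytes. acc=0x3
Byte[7]=A4: continuation. acc=(acc<<6)|0x24=0xE4
Byte[8]=8F: continuation. acc=(acc<<6)|0x0F=0x390F
Completed: cp=U+390F (starts at byte 6)
Byte[9]=F0: 4-byte lead, need 3 cont bytes. acc=0x0
Byte[10]=AB: continuation. acc=(acc<<6)|0x2B=0x2B
Byte[11]=BC: continuation. acc=(acc<<6)|0x3C=0xAFC
Byte[12]=9E: continuation. acc=(acc<<6)|0x1E=0x2BF1E
Completed: cp=U+2BF1E (starts at byte 9)
Byte[13]=3F: 1-byte ASCII. cp=U+003F
Byte[14]=EE: 3-byte lead, need 2 cont bytes. acc=0xE
Byte[15]=98: continuation. acc=(acc<<6)|0x18=0x398
Byte[16]=BD: continuation. acc=(acc<<6)|0x3D=0xE63D
Completed: cp=U+E63D (starts at byte 14)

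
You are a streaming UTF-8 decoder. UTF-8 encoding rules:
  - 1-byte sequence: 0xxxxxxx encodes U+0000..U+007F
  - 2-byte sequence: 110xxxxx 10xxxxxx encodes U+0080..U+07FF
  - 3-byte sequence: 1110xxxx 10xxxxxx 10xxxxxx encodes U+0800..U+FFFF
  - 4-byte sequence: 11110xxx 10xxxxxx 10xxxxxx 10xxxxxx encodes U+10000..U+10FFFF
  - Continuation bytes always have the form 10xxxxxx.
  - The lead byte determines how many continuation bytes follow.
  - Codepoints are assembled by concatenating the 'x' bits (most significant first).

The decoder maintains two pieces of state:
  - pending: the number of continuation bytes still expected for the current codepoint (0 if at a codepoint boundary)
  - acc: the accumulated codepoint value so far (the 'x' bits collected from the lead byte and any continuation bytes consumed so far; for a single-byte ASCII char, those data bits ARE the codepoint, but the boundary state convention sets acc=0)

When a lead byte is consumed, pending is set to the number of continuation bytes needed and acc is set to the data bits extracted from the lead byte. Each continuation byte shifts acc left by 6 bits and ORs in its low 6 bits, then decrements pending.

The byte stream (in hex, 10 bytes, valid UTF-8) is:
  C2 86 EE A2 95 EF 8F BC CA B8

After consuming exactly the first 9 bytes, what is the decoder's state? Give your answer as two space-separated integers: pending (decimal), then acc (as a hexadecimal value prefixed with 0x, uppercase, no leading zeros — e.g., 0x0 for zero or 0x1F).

Byte[0]=C2: 2-byte lead. pending=1, acc=0x2
Byte[1]=86: continuation. acc=(acc<<6)|0x06=0x86, pending=0
Byte[2]=EE: 3-byte lead. pending=2, acc=0xE
Byte[3]=A2: continuation. acc=(acc<<6)|0x22=0x3A2, pending=1
Byte[4]=95: continuation. acc=(acc<<6)|0x15=0xE895, pending=0
Byte[5]=EF: 3-byte lead. pending=2, acc=0xF
Byte[6]=8F: continuation. acc=(acc<<6)|0x0F=0x3CF, pending=1
Byte[7]=BC: continuation. acc=(acc<<6)|0x3C=0xF3FC, pending=0
Byte[8]=CA: 2-byte lead. pending=1, acc=0xA

Answer: 1 0xA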